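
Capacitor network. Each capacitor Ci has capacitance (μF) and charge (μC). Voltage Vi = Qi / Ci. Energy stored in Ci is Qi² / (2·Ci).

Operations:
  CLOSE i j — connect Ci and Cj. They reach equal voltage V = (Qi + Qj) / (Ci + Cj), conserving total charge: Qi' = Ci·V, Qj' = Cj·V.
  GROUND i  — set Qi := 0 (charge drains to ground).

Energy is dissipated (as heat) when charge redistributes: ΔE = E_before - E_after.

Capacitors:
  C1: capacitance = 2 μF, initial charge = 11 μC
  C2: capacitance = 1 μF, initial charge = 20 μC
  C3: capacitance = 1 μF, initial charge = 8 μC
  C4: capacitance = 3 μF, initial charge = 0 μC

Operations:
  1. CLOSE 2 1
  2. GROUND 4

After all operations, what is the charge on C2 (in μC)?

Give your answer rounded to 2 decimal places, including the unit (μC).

Initial: C1(2μF, Q=11μC, V=5.50V), C2(1μF, Q=20μC, V=20.00V), C3(1μF, Q=8μC, V=8.00V), C4(3μF, Q=0μC, V=0.00V)
Op 1: CLOSE 2-1: Q_total=31.00, C_total=3.00, V=10.33; Q2=10.33, Q1=20.67; dissipated=70.083
Op 2: GROUND 4: Q4=0; energy lost=0.000
Final charges: Q1=20.67, Q2=10.33, Q3=8.00, Q4=0.00

Answer: 10.33 μC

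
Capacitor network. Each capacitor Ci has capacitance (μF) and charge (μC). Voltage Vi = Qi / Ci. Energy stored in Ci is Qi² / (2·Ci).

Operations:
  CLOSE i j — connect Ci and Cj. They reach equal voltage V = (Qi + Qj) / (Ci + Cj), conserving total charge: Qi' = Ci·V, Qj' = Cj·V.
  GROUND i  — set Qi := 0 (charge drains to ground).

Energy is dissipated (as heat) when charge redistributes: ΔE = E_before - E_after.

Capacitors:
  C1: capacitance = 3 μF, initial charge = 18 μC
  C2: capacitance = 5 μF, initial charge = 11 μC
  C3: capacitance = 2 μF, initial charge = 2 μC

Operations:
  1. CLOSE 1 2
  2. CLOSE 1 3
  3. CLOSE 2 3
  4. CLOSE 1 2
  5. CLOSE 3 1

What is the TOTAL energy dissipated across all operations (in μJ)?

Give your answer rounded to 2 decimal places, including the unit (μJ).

Initial: C1(3μF, Q=18μC, V=6.00V), C2(5μF, Q=11μC, V=2.20V), C3(2μF, Q=2μC, V=1.00V)
Op 1: CLOSE 1-2: Q_total=29.00, C_total=8.00, V=3.62; Q1=10.88, Q2=18.12; dissipated=13.537
Op 2: CLOSE 1-3: Q_total=12.88, C_total=5.00, V=2.58; Q1=7.72, Q3=5.15; dissipated=4.134
Op 3: CLOSE 2-3: Q_total=23.27, C_total=7.00, V=3.33; Q2=16.62, Q3=6.65; dissipated=0.787
Op 4: CLOSE 1-2: Q_total=24.35, C_total=8.00, V=3.04; Q1=9.13, Q2=15.22; dissipated=0.527
Op 5: CLOSE 3-1: Q_total=15.78, C_total=5.00, V=3.16; Q3=6.31, Q1=9.47; dissipated=0.047
Total dissipated: 19.034 μJ

Answer: 19.03 μJ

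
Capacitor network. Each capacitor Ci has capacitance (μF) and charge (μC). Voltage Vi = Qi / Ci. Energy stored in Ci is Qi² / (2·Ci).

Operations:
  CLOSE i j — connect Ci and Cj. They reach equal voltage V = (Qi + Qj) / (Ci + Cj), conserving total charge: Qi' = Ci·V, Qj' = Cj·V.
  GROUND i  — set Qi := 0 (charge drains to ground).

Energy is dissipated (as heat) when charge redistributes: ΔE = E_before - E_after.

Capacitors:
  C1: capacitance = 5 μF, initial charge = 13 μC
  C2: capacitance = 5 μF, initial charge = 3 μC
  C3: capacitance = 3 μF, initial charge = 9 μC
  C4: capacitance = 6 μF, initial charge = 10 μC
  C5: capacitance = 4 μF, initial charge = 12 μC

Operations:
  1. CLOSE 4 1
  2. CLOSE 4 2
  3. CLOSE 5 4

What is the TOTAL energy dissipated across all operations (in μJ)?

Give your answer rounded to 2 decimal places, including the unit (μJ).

Answer: 7.24 μJ

Derivation:
Initial: C1(5μF, Q=13μC, V=2.60V), C2(5μF, Q=3μC, V=0.60V), C3(3μF, Q=9μC, V=3.00V), C4(6μF, Q=10μC, V=1.67V), C5(4μF, Q=12μC, V=3.00V)
Op 1: CLOSE 4-1: Q_total=23.00, C_total=11.00, V=2.09; Q4=12.55, Q1=10.45; dissipated=1.188
Op 2: CLOSE 4-2: Q_total=15.55, C_total=11.00, V=1.41; Q4=8.48, Q2=7.07; dissipated=3.031
Op 3: CLOSE 5-4: Q_total=20.48, C_total=10.00, V=2.05; Q5=8.19, Q4=12.29; dissipated=3.021
Total dissipated: 7.240 μJ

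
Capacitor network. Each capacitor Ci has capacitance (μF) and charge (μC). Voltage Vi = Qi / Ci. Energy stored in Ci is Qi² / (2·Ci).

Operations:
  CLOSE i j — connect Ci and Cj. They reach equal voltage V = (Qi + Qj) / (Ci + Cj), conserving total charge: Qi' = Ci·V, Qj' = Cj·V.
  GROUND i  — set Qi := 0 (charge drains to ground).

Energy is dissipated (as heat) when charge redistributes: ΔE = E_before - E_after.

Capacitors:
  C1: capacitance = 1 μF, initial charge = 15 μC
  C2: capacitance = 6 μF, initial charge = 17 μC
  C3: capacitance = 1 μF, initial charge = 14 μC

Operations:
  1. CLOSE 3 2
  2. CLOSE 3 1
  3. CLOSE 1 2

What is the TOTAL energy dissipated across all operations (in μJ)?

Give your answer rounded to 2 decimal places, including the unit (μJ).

Initial: C1(1μF, Q=15μC, V=15.00V), C2(6μF, Q=17μC, V=2.83V), C3(1μF, Q=14μC, V=14.00V)
Op 1: CLOSE 3-2: Q_total=31.00, C_total=7.00, V=4.43; Q3=4.43, Q2=26.57; dissipated=53.440
Op 2: CLOSE 3-1: Q_total=19.43, C_total=2.00, V=9.71; Q3=9.71, Q1=9.71; dissipated=27.939
Op 3: CLOSE 1-2: Q_total=36.29, C_total=7.00, V=5.18; Q1=5.18, Q2=31.10; dissipated=11.974
Total dissipated: 93.353 μJ

Answer: 93.35 μJ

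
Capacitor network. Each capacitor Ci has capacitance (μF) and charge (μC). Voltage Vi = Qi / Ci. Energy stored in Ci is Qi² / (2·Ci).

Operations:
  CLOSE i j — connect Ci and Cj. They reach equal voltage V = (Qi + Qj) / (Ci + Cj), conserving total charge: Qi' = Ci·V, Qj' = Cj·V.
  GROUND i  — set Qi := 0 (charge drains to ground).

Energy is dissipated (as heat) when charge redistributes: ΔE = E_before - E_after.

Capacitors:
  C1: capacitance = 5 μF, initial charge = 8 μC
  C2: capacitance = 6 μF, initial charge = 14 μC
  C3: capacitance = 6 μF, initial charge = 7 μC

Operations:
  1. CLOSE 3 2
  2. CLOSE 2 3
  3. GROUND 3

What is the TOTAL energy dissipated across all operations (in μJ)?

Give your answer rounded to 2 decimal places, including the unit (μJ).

Initial: C1(5μF, Q=8μC, V=1.60V), C2(6μF, Q=14μC, V=2.33V), C3(6μF, Q=7μC, V=1.17V)
Op 1: CLOSE 3-2: Q_total=21.00, C_total=12.00, V=1.75; Q3=10.50, Q2=10.50; dissipated=2.042
Op 2: CLOSE 2-3: Q_total=21.00, C_total=12.00, V=1.75; Q2=10.50, Q3=10.50; dissipated=0.000
Op 3: GROUND 3: Q3=0; energy lost=9.188
Total dissipated: 11.229 μJ

Answer: 11.23 μJ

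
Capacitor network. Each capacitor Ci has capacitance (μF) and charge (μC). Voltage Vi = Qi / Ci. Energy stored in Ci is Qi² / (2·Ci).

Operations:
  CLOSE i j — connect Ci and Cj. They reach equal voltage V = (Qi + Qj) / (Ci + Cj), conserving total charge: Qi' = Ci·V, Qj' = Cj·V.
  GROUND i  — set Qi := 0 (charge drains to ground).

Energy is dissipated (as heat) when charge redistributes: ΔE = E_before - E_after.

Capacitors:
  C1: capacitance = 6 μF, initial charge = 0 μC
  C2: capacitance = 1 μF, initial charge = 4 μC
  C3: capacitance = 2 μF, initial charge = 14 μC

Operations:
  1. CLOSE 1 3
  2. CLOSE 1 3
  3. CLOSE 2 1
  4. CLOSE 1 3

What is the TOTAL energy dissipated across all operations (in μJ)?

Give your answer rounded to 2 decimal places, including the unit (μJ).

Initial: C1(6μF, Q=0μC, V=0.00V), C2(1μF, Q=4μC, V=4.00V), C3(2μF, Q=14μC, V=7.00V)
Op 1: CLOSE 1-3: Q_total=14.00, C_total=8.00, V=1.75; Q1=10.50, Q3=3.50; dissipated=36.750
Op 2: CLOSE 1-3: Q_total=14.00, C_total=8.00, V=1.75; Q1=10.50, Q3=3.50; dissipated=0.000
Op 3: CLOSE 2-1: Q_total=14.50, C_total=7.00, V=2.07; Q2=2.07, Q1=12.43; dissipated=2.170
Op 4: CLOSE 1-3: Q_total=15.93, C_total=8.00, V=1.99; Q1=11.95, Q3=3.98; dissipated=0.077
Total dissipated: 38.997 μJ

Answer: 39.00 μJ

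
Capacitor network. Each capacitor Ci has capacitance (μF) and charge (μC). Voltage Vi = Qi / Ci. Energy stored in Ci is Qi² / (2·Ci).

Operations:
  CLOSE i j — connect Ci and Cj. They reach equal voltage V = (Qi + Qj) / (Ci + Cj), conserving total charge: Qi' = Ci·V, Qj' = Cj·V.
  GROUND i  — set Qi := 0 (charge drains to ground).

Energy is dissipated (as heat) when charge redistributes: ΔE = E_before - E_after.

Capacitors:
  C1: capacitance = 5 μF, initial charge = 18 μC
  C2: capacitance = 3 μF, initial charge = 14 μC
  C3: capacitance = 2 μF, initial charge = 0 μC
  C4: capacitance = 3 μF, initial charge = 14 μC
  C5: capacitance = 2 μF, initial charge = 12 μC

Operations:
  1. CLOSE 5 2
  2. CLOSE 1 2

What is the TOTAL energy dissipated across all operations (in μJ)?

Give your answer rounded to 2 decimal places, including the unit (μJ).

Initial: C1(5μF, Q=18μC, V=3.60V), C2(3μF, Q=14μC, V=4.67V), C3(2μF, Q=0μC, V=0.00V), C4(3μF, Q=14μC, V=4.67V), C5(2μF, Q=12μC, V=6.00V)
Op 1: CLOSE 5-2: Q_total=26.00, C_total=5.00, V=5.20; Q5=10.40, Q2=15.60; dissipated=1.067
Op 2: CLOSE 1-2: Q_total=33.60, C_total=8.00, V=4.20; Q1=21.00, Q2=12.60; dissipated=2.400
Total dissipated: 3.467 μJ

Answer: 3.47 μJ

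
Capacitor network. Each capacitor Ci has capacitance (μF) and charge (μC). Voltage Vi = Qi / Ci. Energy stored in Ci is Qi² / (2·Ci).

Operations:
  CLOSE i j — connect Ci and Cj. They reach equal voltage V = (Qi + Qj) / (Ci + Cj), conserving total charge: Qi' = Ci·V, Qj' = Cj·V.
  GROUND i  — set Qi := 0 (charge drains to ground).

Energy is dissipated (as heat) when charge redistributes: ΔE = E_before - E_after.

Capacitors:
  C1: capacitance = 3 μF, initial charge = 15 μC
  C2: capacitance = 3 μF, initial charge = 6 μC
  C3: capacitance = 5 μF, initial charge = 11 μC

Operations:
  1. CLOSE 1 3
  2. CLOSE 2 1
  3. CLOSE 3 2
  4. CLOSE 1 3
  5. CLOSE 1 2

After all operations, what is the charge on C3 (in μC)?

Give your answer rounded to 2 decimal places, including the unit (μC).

Initial: C1(3μF, Q=15μC, V=5.00V), C2(3μF, Q=6μC, V=2.00V), C3(5μF, Q=11μC, V=2.20V)
Op 1: CLOSE 1-3: Q_total=26.00, C_total=8.00, V=3.25; Q1=9.75, Q3=16.25; dissipated=7.350
Op 2: CLOSE 2-1: Q_total=15.75, C_total=6.00, V=2.62; Q2=7.88, Q1=7.88; dissipated=1.172
Op 3: CLOSE 3-2: Q_total=24.12, C_total=8.00, V=3.02; Q3=15.08, Q2=9.05; dissipated=0.366
Op 4: CLOSE 1-3: Q_total=22.95, C_total=8.00, V=2.87; Q1=8.61, Q3=14.35; dissipated=0.143
Op 5: CLOSE 1-2: Q_total=17.65, C_total=6.00, V=2.94; Q1=8.83, Q2=8.83; dissipated=0.016
Final charges: Q1=8.83, Q2=8.83, Q3=14.35

Answer: 14.35 μC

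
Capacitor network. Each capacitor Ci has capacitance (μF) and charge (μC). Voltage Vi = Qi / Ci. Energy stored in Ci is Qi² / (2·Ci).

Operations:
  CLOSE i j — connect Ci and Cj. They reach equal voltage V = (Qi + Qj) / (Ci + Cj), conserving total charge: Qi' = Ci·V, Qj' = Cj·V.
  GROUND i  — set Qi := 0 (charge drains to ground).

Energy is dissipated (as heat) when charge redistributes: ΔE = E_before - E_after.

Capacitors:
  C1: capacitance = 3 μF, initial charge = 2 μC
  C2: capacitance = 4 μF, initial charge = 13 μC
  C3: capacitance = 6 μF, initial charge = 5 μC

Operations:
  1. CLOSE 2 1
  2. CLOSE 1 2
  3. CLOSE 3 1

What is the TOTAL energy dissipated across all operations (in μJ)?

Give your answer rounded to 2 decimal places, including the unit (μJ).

Initial: C1(3μF, Q=2μC, V=0.67V), C2(4μF, Q=13μC, V=3.25V), C3(6μF, Q=5μC, V=0.83V)
Op 1: CLOSE 2-1: Q_total=15.00, C_total=7.00, V=2.14; Q2=8.57, Q1=6.43; dissipated=5.720
Op 2: CLOSE 1-2: Q_total=15.00, C_total=7.00, V=2.14; Q1=6.43, Q2=8.57; dissipated=0.000
Op 3: CLOSE 3-1: Q_total=11.43, C_total=9.00, V=1.27; Q3=7.62, Q1=3.81; dissipated=1.715
Total dissipated: 7.435 μJ

Answer: 7.44 μJ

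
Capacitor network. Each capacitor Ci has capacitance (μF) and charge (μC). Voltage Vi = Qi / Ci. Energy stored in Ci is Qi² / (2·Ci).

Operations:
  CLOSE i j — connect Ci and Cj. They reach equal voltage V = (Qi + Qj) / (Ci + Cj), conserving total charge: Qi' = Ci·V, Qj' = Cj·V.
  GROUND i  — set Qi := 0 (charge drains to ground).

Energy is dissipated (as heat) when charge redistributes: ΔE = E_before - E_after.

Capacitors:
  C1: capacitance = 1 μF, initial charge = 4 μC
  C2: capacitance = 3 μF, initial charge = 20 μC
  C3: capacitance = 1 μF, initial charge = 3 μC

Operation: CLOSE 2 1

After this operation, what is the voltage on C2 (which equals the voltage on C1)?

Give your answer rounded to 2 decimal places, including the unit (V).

Initial: C1(1μF, Q=4μC, V=4.00V), C2(3μF, Q=20μC, V=6.67V), C3(1μF, Q=3μC, V=3.00V)
Op 1: CLOSE 2-1: Q_total=24.00, C_total=4.00, V=6.00; Q2=18.00, Q1=6.00; dissipated=2.667

Answer: 6.00 V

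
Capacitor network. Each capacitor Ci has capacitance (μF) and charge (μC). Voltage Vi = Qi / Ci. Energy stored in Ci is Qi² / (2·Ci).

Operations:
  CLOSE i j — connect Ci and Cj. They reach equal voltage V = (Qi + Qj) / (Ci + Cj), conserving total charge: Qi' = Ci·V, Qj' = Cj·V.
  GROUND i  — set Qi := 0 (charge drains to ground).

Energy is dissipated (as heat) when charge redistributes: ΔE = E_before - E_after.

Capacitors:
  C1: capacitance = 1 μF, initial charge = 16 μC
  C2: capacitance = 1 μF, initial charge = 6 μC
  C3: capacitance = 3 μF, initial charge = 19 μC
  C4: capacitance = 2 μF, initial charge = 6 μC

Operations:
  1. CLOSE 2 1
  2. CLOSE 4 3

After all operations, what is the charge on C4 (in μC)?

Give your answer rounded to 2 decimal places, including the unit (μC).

Answer: 10.00 μC

Derivation:
Initial: C1(1μF, Q=16μC, V=16.00V), C2(1μF, Q=6μC, V=6.00V), C3(3μF, Q=19μC, V=6.33V), C4(2μF, Q=6μC, V=3.00V)
Op 1: CLOSE 2-1: Q_total=22.00, C_total=2.00, V=11.00; Q2=11.00, Q1=11.00; dissipated=25.000
Op 2: CLOSE 4-3: Q_total=25.00, C_total=5.00, V=5.00; Q4=10.00, Q3=15.00; dissipated=6.667
Final charges: Q1=11.00, Q2=11.00, Q3=15.00, Q4=10.00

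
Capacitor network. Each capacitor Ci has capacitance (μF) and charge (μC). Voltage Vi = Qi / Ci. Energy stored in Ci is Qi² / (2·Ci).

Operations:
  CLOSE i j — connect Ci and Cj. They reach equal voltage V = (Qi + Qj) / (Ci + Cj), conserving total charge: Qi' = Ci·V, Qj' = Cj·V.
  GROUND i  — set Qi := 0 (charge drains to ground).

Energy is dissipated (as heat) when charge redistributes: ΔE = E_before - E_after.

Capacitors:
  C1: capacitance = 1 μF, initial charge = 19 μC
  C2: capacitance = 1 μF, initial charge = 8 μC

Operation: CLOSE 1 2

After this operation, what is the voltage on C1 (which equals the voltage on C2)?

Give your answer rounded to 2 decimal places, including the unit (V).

Answer: 13.50 V

Derivation:
Initial: C1(1μF, Q=19μC, V=19.00V), C2(1μF, Q=8μC, V=8.00V)
Op 1: CLOSE 1-2: Q_total=27.00, C_total=2.00, V=13.50; Q1=13.50, Q2=13.50; dissipated=30.250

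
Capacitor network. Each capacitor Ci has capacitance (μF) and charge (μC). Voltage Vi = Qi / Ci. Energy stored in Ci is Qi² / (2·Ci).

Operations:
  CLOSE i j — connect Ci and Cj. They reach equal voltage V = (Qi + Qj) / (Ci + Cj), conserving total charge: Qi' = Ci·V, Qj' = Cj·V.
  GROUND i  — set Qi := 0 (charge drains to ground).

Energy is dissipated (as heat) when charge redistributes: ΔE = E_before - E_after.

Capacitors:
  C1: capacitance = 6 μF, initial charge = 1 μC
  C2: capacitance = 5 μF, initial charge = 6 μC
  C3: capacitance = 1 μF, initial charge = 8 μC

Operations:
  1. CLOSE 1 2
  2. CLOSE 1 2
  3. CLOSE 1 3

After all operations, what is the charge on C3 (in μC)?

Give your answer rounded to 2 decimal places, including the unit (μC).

Answer: 1.69 μC

Derivation:
Initial: C1(6μF, Q=1μC, V=0.17V), C2(5μF, Q=6μC, V=1.20V), C3(1μF, Q=8μC, V=8.00V)
Op 1: CLOSE 1-2: Q_total=7.00, C_total=11.00, V=0.64; Q1=3.82, Q2=3.18; dissipated=1.456
Op 2: CLOSE 1-2: Q_total=7.00, C_total=11.00, V=0.64; Q1=3.82, Q2=3.18; dissipated=0.000
Op 3: CLOSE 1-3: Q_total=11.82, C_total=7.00, V=1.69; Q1=10.13, Q3=1.69; dissipated=23.238
Final charges: Q1=10.13, Q2=3.18, Q3=1.69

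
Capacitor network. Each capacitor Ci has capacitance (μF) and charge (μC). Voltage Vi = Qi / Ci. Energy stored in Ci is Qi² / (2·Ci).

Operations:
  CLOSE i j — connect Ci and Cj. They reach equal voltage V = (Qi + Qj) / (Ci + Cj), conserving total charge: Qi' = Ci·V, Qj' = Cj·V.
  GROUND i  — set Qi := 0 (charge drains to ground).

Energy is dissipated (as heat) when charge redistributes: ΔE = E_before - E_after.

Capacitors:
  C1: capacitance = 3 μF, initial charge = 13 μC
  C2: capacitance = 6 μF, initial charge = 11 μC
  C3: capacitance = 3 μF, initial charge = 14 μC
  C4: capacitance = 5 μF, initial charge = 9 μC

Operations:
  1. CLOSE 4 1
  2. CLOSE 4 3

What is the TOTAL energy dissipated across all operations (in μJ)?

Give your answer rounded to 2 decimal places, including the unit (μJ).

Initial: C1(3μF, Q=13μC, V=4.33V), C2(6μF, Q=11μC, V=1.83V), C3(3μF, Q=14μC, V=4.67V), C4(5μF, Q=9μC, V=1.80V)
Op 1: CLOSE 4-1: Q_total=22.00, C_total=8.00, V=2.75; Q4=13.75, Q1=8.25; dissipated=6.017
Op 2: CLOSE 4-3: Q_total=27.75, C_total=8.00, V=3.47; Q4=17.34, Q3=10.41; dissipated=3.444
Total dissipated: 9.461 μJ

Answer: 9.46 μJ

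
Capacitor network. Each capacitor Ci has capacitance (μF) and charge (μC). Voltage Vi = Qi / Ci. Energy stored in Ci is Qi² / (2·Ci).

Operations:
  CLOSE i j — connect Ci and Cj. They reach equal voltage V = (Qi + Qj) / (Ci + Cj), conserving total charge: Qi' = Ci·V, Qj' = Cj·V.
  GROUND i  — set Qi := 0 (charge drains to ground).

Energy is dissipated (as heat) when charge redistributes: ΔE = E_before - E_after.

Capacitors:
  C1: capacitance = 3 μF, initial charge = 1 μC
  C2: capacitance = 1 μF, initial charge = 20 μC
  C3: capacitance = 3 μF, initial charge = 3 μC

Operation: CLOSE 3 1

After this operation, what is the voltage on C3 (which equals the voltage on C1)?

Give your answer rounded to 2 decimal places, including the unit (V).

Answer: 0.67 V

Derivation:
Initial: C1(3μF, Q=1μC, V=0.33V), C2(1μF, Q=20μC, V=20.00V), C3(3μF, Q=3μC, V=1.00V)
Op 1: CLOSE 3-1: Q_total=4.00, C_total=6.00, V=0.67; Q3=2.00, Q1=2.00; dissipated=0.333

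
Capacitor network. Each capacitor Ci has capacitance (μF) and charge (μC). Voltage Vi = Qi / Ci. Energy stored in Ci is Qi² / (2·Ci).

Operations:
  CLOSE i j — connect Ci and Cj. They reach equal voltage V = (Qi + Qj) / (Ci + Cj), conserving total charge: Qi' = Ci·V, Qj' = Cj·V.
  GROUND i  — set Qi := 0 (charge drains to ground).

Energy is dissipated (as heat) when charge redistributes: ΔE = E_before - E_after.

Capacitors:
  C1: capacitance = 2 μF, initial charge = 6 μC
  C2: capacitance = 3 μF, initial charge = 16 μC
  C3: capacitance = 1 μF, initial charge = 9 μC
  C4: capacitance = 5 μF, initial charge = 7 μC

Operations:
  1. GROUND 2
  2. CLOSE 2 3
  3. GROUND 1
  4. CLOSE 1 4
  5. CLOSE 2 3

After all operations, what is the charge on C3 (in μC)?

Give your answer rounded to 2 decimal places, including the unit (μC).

Initial: C1(2μF, Q=6μC, V=3.00V), C2(3μF, Q=16μC, V=5.33V), C3(1μF, Q=9μC, V=9.00V), C4(5μF, Q=7μC, V=1.40V)
Op 1: GROUND 2: Q2=0; energy lost=42.667
Op 2: CLOSE 2-3: Q_total=9.00, C_total=4.00, V=2.25; Q2=6.75, Q3=2.25; dissipated=30.375
Op 3: GROUND 1: Q1=0; energy lost=9.000
Op 4: CLOSE 1-4: Q_total=7.00, C_total=7.00, V=1.00; Q1=2.00, Q4=5.00; dissipated=1.400
Op 5: CLOSE 2-3: Q_total=9.00, C_total=4.00, V=2.25; Q2=6.75, Q3=2.25; dissipated=0.000
Final charges: Q1=2.00, Q2=6.75, Q3=2.25, Q4=5.00

Answer: 2.25 μC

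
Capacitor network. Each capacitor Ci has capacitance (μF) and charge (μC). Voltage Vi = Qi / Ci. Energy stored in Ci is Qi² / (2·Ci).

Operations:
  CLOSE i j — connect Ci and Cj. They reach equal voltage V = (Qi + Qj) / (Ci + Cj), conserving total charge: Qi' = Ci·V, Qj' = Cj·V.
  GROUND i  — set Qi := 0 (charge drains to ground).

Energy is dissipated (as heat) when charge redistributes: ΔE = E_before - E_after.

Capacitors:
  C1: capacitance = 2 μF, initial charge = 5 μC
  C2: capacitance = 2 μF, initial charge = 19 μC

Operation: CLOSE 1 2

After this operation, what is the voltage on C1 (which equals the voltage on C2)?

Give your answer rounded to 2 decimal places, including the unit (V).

Answer: 6.00 V

Derivation:
Initial: C1(2μF, Q=5μC, V=2.50V), C2(2μF, Q=19μC, V=9.50V)
Op 1: CLOSE 1-2: Q_total=24.00, C_total=4.00, V=6.00; Q1=12.00, Q2=12.00; dissipated=24.500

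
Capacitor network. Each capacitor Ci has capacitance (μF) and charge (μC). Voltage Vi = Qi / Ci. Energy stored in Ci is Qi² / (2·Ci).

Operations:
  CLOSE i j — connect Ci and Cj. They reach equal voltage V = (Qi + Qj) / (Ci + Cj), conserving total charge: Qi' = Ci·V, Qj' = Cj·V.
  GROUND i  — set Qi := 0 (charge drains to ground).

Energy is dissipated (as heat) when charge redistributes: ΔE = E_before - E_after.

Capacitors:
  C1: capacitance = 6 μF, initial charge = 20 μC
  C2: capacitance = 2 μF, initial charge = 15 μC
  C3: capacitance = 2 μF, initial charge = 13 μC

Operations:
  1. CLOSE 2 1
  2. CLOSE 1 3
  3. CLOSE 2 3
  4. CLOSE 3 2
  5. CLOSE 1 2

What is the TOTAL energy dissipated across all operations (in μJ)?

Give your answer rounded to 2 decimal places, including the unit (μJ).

Answer: 16.60 μJ

Derivation:
Initial: C1(6μF, Q=20μC, V=3.33V), C2(2μF, Q=15μC, V=7.50V), C3(2μF, Q=13μC, V=6.50V)
Op 1: CLOSE 2-1: Q_total=35.00, C_total=8.00, V=4.38; Q2=8.75, Q1=26.25; dissipated=13.021
Op 2: CLOSE 1-3: Q_total=39.25, C_total=8.00, V=4.91; Q1=29.44, Q3=9.81; dissipated=3.387
Op 3: CLOSE 2-3: Q_total=18.56, C_total=4.00, V=4.64; Q2=9.28, Q3=9.28; dissipated=0.141
Op 4: CLOSE 3-2: Q_total=18.56, C_total=4.00, V=4.64; Q3=9.28, Q2=9.28; dissipated=0.000
Op 5: CLOSE 1-2: Q_total=38.72, C_total=8.00, V=4.84; Q1=29.04, Q2=9.68; dissipated=0.053
Total dissipated: 16.602 μJ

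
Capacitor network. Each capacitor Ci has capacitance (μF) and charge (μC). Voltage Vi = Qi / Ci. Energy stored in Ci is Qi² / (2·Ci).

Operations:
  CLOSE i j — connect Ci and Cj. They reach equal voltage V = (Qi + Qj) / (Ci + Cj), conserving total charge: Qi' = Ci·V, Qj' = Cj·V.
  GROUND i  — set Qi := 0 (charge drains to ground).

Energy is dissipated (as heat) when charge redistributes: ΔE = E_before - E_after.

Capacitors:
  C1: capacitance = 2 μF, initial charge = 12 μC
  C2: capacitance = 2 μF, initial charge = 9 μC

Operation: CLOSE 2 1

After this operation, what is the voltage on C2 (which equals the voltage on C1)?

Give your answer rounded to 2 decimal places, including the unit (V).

Answer: 5.25 V

Derivation:
Initial: C1(2μF, Q=12μC, V=6.00V), C2(2μF, Q=9μC, V=4.50V)
Op 1: CLOSE 2-1: Q_total=21.00, C_total=4.00, V=5.25; Q2=10.50, Q1=10.50; dissipated=1.125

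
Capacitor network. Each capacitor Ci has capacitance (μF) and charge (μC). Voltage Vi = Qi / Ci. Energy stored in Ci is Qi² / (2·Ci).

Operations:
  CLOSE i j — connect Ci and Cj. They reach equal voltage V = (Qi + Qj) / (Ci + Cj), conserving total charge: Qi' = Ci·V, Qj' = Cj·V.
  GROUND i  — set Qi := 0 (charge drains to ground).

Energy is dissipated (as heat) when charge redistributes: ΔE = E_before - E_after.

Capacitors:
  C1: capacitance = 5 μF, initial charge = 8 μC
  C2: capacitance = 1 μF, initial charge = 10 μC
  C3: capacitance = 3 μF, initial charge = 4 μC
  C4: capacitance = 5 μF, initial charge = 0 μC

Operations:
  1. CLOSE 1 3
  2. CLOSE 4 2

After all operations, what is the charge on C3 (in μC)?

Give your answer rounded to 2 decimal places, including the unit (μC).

Initial: C1(5μF, Q=8μC, V=1.60V), C2(1μF, Q=10μC, V=10.00V), C3(3μF, Q=4μC, V=1.33V), C4(5μF, Q=0μC, V=0.00V)
Op 1: CLOSE 1-3: Q_total=12.00, C_total=8.00, V=1.50; Q1=7.50, Q3=4.50; dissipated=0.067
Op 2: CLOSE 4-2: Q_total=10.00, C_total=6.00, V=1.67; Q4=8.33, Q2=1.67; dissipated=41.667
Final charges: Q1=7.50, Q2=1.67, Q3=4.50, Q4=8.33

Answer: 4.50 μC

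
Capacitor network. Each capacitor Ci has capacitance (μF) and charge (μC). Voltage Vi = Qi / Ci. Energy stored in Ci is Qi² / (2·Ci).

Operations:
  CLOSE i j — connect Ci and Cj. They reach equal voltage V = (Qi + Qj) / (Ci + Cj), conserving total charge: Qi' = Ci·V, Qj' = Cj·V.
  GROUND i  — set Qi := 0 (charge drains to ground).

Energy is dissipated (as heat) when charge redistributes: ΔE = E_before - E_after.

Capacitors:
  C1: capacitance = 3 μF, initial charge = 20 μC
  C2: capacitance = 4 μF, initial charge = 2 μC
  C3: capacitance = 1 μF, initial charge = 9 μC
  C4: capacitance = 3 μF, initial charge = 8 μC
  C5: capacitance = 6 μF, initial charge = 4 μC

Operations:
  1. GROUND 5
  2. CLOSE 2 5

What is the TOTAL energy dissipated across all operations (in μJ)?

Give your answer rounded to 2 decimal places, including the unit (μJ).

Answer: 1.63 μJ

Derivation:
Initial: C1(3μF, Q=20μC, V=6.67V), C2(4μF, Q=2μC, V=0.50V), C3(1μF, Q=9μC, V=9.00V), C4(3μF, Q=8μC, V=2.67V), C5(6μF, Q=4μC, V=0.67V)
Op 1: GROUND 5: Q5=0; energy lost=1.333
Op 2: CLOSE 2-5: Q_total=2.00, C_total=10.00, V=0.20; Q2=0.80, Q5=1.20; dissipated=0.300
Total dissipated: 1.633 μJ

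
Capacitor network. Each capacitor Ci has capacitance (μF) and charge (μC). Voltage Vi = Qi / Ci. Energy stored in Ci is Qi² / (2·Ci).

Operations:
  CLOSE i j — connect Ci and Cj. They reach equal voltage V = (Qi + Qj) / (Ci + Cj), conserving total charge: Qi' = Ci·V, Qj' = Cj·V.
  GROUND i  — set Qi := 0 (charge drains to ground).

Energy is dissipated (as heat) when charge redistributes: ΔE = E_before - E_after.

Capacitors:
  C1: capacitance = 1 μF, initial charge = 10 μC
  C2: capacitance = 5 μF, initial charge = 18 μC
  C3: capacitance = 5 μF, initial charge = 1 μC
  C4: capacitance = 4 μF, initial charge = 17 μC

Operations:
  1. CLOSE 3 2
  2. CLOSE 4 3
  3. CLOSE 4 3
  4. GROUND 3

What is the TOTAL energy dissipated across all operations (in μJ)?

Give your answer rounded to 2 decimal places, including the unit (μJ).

Initial: C1(1μF, Q=10μC, V=10.00V), C2(5μF, Q=18μC, V=3.60V), C3(5μF, Q=1μC, V=0.20V), C4(4μF, Q=17μC, V=4.25V)
Op 1: CLOSE 3-2: Q_total=19.00, C_total=10.00, V=1.90; Q3=9.50, Q2=9.50; dissipated=14.450
Op 2: CLOSE 4-3: Q_total=26.50, C_total=9.00, V=2.94; Q4=11.78, Q3=14.72; dissipated=6.136
Op 3: CLOSE 4-3: Q_total=26.50, C_total=9.00, V=2.94; Q4=11.78, Q3=14.72; dissipated=0.000
Op 4: GROUND 3: Q3=0; energy lost=21.674
Total dissipated: 42.260 μJ

Answer: 42.26 μJ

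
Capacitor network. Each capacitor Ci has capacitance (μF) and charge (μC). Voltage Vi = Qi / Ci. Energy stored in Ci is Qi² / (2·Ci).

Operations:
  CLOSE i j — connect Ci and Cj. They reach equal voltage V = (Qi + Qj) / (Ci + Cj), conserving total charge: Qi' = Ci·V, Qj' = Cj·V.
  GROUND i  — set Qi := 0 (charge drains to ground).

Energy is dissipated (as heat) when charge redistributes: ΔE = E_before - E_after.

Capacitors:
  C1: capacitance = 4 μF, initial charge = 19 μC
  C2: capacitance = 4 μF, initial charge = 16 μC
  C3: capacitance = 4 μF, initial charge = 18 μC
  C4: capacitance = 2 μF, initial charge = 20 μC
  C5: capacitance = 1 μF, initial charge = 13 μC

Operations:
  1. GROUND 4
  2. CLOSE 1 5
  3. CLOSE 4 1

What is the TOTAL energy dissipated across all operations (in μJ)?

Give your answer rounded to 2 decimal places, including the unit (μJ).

Initial: C1(4μF, Q=19μC, V=4.75V), C2(4μF, Q=16μC, V=4.00V), C3(4μF, Q=18μC, V=4.50V), C4(2μF, Q=20μC, V=10.00V), C5(1μF, Q=13μC, V=13.00V)
Op 1: GROUND 4: Q4=0; energy lost=100.000
Op 2: CLOSE 1-5: Q_total=32.00, C_total=5.00, V=6.40; Q1=25.60, Q5=6.40; dissipated=27.225
Op 3: CLOSE 4-1: Q_total=25.60, C_total=6.00, V=4.27; Q4=8.53, Q1=17.07; dissipated=27.307
Total dissipated: 154.532 μJ

Answer: 154.53 μJ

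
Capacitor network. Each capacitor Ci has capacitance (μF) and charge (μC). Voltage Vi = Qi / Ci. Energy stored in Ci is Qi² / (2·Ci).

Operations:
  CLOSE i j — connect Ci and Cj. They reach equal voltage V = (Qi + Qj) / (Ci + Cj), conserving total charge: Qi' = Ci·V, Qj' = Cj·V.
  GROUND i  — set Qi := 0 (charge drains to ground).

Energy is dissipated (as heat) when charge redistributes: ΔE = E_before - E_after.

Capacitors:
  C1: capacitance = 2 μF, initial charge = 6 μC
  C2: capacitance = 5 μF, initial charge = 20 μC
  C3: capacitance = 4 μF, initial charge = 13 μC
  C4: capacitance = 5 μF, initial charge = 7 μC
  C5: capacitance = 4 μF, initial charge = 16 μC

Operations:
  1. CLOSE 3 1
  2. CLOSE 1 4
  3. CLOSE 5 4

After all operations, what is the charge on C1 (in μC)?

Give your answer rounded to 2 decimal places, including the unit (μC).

Initial: C1(2μF, Q=6μC, V=3.00V), C2(5μF, Q=20μC, V=4.00V), C3(4μF, Q=13μC, V=3.25V), C4(5μF, Q=7μC, V=1.40V), C5(4μF, Q=16μC, V=4.00V)
Op 1: CLOSE 3-1: Q_total=19.00, C_total=6.00, V=3.17; Q3=12.67, Q1=6.33; dissipated=0.042
Op 2: CLOSE 1-4: Q_total=13.33, C_total=7.00, V=1.90; Q1=3.81, Q4=9.52; dissipated=2.229
Op 3: CLOSE 5-4: Q_total=25.52, C_total=9.00, V=2.84; Q5=11.34, Q4=14.18; dissipated=4.878
Final charges: Q1=3.81, Q2=20.00, Q3=12.67, Q4=14.18, Q5=11.34

Answer: 3.81 μC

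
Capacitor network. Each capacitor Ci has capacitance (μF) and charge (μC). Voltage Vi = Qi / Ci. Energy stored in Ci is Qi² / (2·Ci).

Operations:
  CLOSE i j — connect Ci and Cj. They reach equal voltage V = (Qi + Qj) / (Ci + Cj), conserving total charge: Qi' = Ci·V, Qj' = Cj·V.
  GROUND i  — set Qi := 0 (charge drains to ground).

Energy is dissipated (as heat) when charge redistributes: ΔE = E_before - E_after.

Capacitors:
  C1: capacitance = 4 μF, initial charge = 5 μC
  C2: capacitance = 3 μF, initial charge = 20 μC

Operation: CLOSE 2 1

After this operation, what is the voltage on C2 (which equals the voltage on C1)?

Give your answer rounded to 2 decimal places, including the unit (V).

Initial: C1(4μF, Q=5μC, V=1.25V), C2(3μF, Q=20μC, V=6.67V)
Op 1: CLOSE 2-1: Q_total=25.00, C_total=7.00, V=3.57; Q2=10.71, Q1=14.29; dissipated=25.149

Answer: 3.57 V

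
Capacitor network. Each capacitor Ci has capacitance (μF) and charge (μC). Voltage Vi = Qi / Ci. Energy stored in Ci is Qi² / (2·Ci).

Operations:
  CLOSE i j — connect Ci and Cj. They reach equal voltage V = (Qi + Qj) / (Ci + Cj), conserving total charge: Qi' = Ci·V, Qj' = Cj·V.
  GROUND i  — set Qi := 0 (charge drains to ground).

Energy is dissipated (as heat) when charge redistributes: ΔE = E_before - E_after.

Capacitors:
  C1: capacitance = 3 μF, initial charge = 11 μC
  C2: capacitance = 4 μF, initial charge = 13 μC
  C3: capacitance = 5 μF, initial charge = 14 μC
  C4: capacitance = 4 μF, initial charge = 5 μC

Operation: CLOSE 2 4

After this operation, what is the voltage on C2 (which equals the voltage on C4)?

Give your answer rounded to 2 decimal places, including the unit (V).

Answer: 2.25 V

Derivation:
Initial: C1(3μF, Q=11μC, V=3.67V), C2(4μF, Q=13μC, V=3.25V), C3(5μF, Q=14μC, V=2.80V), C4(4μF, Q=5μC, V=1.25V)
Op 1: CLOSE 2-4: Q_total=18.00, C_total=8.00, V=2.25; Q2=9.00, Q4=9.00; dissipated=4.000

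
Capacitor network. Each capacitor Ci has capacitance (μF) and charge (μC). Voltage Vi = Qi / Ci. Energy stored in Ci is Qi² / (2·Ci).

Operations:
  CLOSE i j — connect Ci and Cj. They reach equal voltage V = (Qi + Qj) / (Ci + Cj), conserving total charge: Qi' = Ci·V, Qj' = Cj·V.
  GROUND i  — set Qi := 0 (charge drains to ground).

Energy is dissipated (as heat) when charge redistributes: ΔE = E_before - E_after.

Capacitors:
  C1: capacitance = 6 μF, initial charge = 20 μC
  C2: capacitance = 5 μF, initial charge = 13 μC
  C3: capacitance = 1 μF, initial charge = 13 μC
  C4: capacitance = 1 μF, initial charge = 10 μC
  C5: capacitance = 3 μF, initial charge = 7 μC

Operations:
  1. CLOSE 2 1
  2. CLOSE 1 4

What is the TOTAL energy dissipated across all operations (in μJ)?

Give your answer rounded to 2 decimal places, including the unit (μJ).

Initial: C1(6μF, Q=20μC, V=3.33V), C2(5μF, Q=13μC, V=2.60V), C3(1μF, Q=13μC, V=13.00V), C4(1μF, Q=10μC, V=10.00V), C5(3μF, Q=7μC, V=2.33V)
Op 1: CLOSE 2-1: Q_total=33.00, C_total=11.00, V=3.00; Q2=15.00, Q1=18.00; dissipated=0.733
Op 2: CLOSE 1-4: Q_total=28.00, C_total=7.00, V=4.00; Q1=24.00, Q4=4.00; dissipated=21.000
Total dissipated: 21.733 μJ

Answer: 21.73 μJ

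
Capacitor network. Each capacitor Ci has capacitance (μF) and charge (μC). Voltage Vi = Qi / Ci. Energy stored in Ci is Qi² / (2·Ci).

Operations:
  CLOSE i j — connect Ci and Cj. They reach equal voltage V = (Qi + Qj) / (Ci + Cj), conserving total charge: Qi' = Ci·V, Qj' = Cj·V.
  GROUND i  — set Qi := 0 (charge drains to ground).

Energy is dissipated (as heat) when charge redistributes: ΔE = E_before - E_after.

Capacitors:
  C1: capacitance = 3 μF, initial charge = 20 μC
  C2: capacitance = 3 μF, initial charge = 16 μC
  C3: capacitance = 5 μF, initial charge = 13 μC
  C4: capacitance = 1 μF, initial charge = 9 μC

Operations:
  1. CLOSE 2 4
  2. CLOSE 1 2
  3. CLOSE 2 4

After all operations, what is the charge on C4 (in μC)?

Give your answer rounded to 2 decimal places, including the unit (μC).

Initial: C1(3μF, Q=20μC, V=6.67V), C2(3μF, Q=16μC, V=5.33V), C3(5μF, Q=13μC, V=2.60V), C4(1μF, Q=9μC, V=9.00V)
Op 1: CLOSE 2-4: Q_total=25.00, C_total=4.00, V=6.25; Q2=18.75, Q4=6.25; dissipated=5.042
Op 2: CLOSE 1-2: Q_total=38.75, C_total=6.00, V=6.46; Q1=19.38, Q2=19.38; dissipated=0.130
Op 3: CLOSE 2-4: Q_total=25.62, C_total=4.00, V=6.41; Q2=19.22, Q4=6.41; dissipated=0.016
Final charges: Q1=19.38, Q2=19.22, Q3=13.00, Q4=6.41

Answer: 6.41 μC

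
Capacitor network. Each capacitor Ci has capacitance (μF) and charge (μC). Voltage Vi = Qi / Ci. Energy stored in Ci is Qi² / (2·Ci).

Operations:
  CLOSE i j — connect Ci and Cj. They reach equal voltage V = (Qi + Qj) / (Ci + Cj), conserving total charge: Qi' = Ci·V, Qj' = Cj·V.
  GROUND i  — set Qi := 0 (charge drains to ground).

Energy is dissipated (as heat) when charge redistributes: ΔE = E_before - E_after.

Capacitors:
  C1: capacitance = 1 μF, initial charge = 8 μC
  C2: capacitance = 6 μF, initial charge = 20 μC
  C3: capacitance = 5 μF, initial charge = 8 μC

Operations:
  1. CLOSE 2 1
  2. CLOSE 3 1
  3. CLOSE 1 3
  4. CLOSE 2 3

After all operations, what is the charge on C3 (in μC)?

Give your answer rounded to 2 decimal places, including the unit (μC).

Answer: 15.45 μC

Derivation:
Initial: C1(1μF, Q=8μC, V=8.00V), C2(6μF, Q=20μC, V=3.33V), C3(5μF, Q=8μC, V=1.60V)
Op 1: CLOSE 2-1: Q_total=28.00, C_total=7.00, V=4.00; Q2=24.00, Q1=4.00; dissipated=9.333
Op 2: CLOSE 3-1: Q_total=12.00, C_total=6.00, V=2.00; Q3=10.00, Q1=2.00; dissipated=2.400
Op 3: CLOSE 1-3: Q_total=12.00, C_total=6.00, V=2.00; Q1=2.00, Q3=10.00; dissipated=0.000
Op 4: CLOSE 2-3: Q_total=34.00, C_total=11.00, V=3.09; Q2=18.55, Q3=15.45; dissipated=5.455
Final charges: Q1=2.00, Q2=18.55, Q3=15.45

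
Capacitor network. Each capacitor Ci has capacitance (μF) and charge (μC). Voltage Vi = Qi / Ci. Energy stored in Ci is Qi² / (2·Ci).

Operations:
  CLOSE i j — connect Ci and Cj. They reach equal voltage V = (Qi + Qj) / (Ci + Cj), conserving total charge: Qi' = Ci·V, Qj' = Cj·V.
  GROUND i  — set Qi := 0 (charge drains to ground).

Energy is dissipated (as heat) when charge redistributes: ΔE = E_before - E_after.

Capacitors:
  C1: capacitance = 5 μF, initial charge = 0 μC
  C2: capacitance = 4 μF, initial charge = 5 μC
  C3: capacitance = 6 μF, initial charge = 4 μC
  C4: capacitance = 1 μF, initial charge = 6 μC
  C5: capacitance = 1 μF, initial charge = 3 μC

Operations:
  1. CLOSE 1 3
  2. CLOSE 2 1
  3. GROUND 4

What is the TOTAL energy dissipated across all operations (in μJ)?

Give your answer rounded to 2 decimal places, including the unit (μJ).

Initial: C1(5μF, Q=0μC, V=0.00V), C2(4μF, Q=5μC, V=1.25V), C3(6μF, Q=4μC, V=0.67V), C4(1μF, Q=6μC, V=6.00V), C5(1μF, Q=3μC, V=3.00V)
Op 1: CLOSE 1-3: Q_total=4.00, C_total=11.00, V=0.36; Q1=1.82, Q3=2.18; dissipated=0.606
Op 2: CLOSE 2-1: Q_total=6.82, C_total=9.00, V=0.76; Q2=3.03, Q1=3.79; dissipated=0.873
Op 3: GROUND 4: Q4=0; energy lost=18.000
Total dissipated: 19.479 μJ

Answer: 19.48 μJ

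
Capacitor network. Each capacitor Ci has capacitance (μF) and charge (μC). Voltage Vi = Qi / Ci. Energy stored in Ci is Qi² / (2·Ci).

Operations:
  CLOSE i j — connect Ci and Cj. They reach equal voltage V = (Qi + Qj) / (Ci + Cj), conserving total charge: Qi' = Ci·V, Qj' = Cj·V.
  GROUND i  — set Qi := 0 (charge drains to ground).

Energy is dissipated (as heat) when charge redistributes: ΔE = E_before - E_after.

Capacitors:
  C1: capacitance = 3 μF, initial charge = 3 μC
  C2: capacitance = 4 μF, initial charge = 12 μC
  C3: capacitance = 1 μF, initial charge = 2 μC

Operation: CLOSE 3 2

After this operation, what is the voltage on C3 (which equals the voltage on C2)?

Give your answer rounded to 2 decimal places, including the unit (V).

Initial: C1(3μF, Q=3μC, V=1.00V), C2(4μF, Q=12μC, V=3.00V), C3(1μF, Q=2μC, V=2.00V)
Op 1: CLOSE 3-2: Q_total=14.00, C_total=5.00, V=2.80; Q3=2.80, Q2=11.20; dissipated=0.400

Answer: 2.80 V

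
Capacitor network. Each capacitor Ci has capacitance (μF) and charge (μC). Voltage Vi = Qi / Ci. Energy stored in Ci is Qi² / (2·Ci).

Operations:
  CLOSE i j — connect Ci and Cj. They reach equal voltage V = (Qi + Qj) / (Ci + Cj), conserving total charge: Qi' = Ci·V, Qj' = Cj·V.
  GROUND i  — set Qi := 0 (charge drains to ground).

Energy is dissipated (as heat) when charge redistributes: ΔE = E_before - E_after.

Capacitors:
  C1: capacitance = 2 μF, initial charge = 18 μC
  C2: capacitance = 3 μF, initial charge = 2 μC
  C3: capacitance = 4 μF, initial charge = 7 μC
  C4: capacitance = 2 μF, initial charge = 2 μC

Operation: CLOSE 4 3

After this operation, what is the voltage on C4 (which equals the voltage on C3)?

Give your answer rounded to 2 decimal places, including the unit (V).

Initial: C1(2μF, Q=18μC, V=9.00V), C2(3μF, Q=2μC, V=0.67V), C3(4μF, Q=7μC, V=1.75V), C4(2μF, Q=2μC, V=1.00V)
Op 1: CLOSE 4-3: Q_total=9.00, C_total=6.00, V=1.50; Q4=3.00, Q3=6.00; dissipated=0.375

Answer: 1.50 V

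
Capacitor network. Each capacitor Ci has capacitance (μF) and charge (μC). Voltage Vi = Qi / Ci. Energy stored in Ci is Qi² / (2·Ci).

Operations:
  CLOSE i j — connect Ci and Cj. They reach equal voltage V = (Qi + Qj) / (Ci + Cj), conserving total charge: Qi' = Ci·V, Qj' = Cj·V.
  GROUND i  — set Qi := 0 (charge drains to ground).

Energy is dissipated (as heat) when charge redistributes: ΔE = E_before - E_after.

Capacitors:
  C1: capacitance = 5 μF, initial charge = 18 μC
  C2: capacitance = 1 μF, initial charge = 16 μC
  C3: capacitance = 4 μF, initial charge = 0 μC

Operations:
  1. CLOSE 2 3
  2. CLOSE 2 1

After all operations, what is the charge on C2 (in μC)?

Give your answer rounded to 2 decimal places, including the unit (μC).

Answer: 3.53 μC

Derivation:
Initial: C1(5μF, Q=18μC, V=3.60V), C2(1μF, Q=16μC, V=16.00V), C3(4μF, Q=0μC, V=0.00V)
Op 1: CLOSE 2-3: Q_total=16.00, C_total=5.00, V=3.20; Q2=3.20, Q3=12.80; dissipated=102.400
Op 2: CLOSE 2-1: Q_total=21.20, C_total=6.00, V=3.53; Q2=3.53, Q1=17.67; dissipated=0.067
Final charges: Q1=17.67, Q2=3.53, Q3=12.80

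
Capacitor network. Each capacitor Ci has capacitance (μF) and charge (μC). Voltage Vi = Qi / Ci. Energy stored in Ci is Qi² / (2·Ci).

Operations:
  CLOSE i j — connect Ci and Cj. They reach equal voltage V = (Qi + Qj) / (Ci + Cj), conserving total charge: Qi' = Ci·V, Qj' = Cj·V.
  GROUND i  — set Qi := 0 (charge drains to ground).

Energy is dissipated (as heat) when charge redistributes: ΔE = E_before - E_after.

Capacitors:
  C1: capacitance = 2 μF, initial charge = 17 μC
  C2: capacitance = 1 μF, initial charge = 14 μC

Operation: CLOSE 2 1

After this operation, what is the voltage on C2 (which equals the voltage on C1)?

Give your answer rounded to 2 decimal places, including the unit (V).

Answer: 10.33 V

Derivation:
Initial: C1(2μF, Q=17μC, V=8.50V), C2(1μF, Q=14μC, V=14.00V)
Op 1: CLOSE 2-1: Q_total=31.00, C_total=3.00, V=10.33; Q2=10.33, Q1=20.67; dissipated=10.083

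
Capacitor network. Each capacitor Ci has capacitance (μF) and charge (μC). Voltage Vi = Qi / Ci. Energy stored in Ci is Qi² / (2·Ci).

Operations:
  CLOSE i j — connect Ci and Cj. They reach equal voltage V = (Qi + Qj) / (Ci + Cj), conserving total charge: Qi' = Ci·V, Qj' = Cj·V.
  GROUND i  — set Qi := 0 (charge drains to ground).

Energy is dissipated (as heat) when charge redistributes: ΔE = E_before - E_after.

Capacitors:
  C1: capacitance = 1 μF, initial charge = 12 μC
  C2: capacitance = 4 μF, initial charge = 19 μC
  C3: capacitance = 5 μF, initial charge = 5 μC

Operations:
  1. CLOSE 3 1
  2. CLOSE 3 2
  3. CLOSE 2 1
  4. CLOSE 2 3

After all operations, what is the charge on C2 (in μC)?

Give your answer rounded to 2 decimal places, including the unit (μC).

Answer: 14.44 μC

Derivation:
Initial: C1(1μF, Q=12μC, V=12.00V), C2(4μF, Q=19μC, V=4.75V), C3(5μF, Q=5μC, V=1.00V)
Op 1: CLOSE 3-1: Q_total=17.00, C_total=6.00, V=2.83; Q3=14.17, Q1=2.83; dissipated=50.417
Op 2: CLOSE 3-2: Q_total=33.17, C_total=9.00, V=3.69; Q3=18.43, Q2=14.74; dissipated=4.082
Op 3: CLOSE 2-1: Q_total=17.57, C_total=5.00, V=3.51; Q2=14.06, Q1=3.51; dissipated=0.290
Op 4: CLOSE 2-3: Q_total=32.49, C_total=9.00, V=3.61; Q2=14.44, Q3=18.05; dissipated=0.032
Final charges: Q1=3.51, Q2=14.44, Q3=18.05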